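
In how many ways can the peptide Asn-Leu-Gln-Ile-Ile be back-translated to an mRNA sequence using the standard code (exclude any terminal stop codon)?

216

Asn: 2 codons.
Leu: 6 codons.
Gln: 2 codons.
Ile: 3 codons.
Ile: 3 codons.
2 × 6 × 2 × 3 × 3 = 216.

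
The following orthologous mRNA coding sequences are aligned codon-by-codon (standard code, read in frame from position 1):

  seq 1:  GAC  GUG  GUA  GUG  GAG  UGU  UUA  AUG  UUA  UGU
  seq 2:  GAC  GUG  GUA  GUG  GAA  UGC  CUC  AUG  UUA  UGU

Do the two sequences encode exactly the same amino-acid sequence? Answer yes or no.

yes

Codon 1: GAC Asp / GAC Asp — identical.
Codon 2: GUG Val / GUG Val — identical.
Codon 3: GUA Val / GUA Val — identical.
Codon 4: GUG Val / GUG Val — identical.
Codon 5: GAG Glu / GAA Glu — synonymous.
Codon 6: UGU Cys / UGC Cys — synonymous.
Codon 7: UUA Leu / CUC Leu — synonymous.
Codon 8: AUG Met / AUG Met — identical.
Codon 9: UUA Leu / UUA Leu — identical.
Codon 10: UGU Cys / UGU Cys — identical.
Nonsynonymous differences: 0 → same protein.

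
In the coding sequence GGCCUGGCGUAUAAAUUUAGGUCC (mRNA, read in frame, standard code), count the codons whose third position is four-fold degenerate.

4

Codon 1 GGC (Gly): third position 4-fold.
Codon 2 CUG (Leu): third position 4-fold.
Codon 3 GCG (Ala): third position 4-fold.
Codon 4 UAU (Tyr): third position 2-fold.
Codon 5 AAA (Lys): third position 2-fold.
Codon 6 UUU (Phe): third position 2-fold.
Codon 7 AGG (Arg): third position 2-fold.
Codon 8 UCC (Ser): third position 4-fold.
Four-fold degenerate third positions: 4.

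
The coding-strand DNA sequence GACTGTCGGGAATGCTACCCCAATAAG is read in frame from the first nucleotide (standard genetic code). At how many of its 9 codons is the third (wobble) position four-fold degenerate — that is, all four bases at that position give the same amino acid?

Codon 1 GAC (Asp): third position 2-fold.
Codon 2 TGT (Cys): third position 2-fold.
Codon 3 CGG (Arg): third position 4-fold.
Codon 4 GAA (Glu): third position 2-fold.
Codon 5 TGC (Cys): third position 2-fold.
Codon 6 TAC (Tyr): third position 2-fold.
Codon 7 CCC (Pro): third position 4-fold.
Codon 8 AAT (Asn): third position 2-fold.
Codon 9 AAG (Lys): third position 2-fold.
Four-fold degenerate third positions: 2.

2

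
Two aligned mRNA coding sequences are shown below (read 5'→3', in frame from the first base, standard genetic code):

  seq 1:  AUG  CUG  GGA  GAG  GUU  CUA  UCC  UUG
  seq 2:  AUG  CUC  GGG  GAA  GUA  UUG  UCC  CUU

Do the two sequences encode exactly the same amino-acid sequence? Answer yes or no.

Codon 1: AUG Met / AUG Met — identical.
Codon 2: CUG Leu / CUC Leu — synonymous.
Codon 3: GGA Gly / GGG Gly — synonymous.
Codon 4: GAG Glu / GAA Glu — synonymous.
Codon 5: GUU Val / GUA Val — synonymous.
Codon 6: CUA Leu / UUG Leu — synonymous.
Codon 7: UCC Ser / UCC Ser — identical.
Codon 8: UUG Leu / CUU Leu — synonymous.
Nonsynonymous differences: 0 → same protein.

yes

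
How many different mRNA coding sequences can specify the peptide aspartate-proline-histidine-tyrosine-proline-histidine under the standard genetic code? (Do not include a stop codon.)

256

Asp: 2 codons.
Pro: 4 codons.
His: 2 codons.
Tyr: 2 codons.
Pro: 4 codons.
His: 2 codons.
2 × 4 × 2 × 2 × 4 × 2 = 256.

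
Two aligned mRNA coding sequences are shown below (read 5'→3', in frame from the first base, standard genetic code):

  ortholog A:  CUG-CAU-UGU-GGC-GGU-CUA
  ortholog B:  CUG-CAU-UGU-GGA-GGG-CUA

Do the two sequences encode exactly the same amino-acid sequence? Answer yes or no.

yes

Codon 1: CUG Leu / CUG Leu — identical.
Codon 2: CAU His / CAU His — identical.
Codon 3: UGU Cys / UGU Cys — identical.
Codon 4: GGC Gly / GGA Gly — synonymous.
Codon 5: GGU Gly / GGG Gly — synonymous.
Codon 6: CUA Leu / CUA Leu — identical.
Nonsynonymous differences: 0 → same protein.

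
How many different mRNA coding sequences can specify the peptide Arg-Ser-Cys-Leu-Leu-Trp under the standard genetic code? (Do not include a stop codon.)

2592

Arg: 6 codons.
Ser: 6 codons.
Cys: 2 codons.
Leu: 6 codons.
Leu: 6 codons.
Trp: 1 codon.
6 × 6 × 2 × 6 × 6 × 1 = 2592.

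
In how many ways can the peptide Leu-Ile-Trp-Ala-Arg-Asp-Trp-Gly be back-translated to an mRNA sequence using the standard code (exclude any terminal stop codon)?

Leu: 6 codons.
Ile: 3 codons.
Trp: 1 codon.
Ala: 4 codons.
Arg: 6 codons.
Asp: 2 codons.
Trp: 1 codon.
Gly: 4 codons.
6 × 3 × 1 × 4 × 6 × 2 × 1 × 4 = 3456.

3456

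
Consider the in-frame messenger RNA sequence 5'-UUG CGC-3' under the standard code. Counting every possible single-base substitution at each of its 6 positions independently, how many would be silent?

Codon 1 (UUG, Leu): 2 synonymous substitutions.
Codon 2 (CGC, Arg): 3 synonymous substitutions.
Total: 2 + 3 = 5.

5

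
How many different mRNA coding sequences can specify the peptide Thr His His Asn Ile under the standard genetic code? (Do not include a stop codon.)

96

Thr: 4 codons.
His: 2 codons.
His: 2 codons.
Asn: 2 codons.
Ile: 3 codons.
4 × 2 × 2 × 2 × 3 = 96.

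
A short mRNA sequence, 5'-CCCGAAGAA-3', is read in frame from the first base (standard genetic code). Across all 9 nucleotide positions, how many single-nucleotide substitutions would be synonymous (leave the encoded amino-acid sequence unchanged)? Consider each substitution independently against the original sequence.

5

Codon 1 (CCC, Pro): 3 synonymous substitutions.
Codon 2 (GAA, Glu): 1 synonymous substitution.
Codon 3 (GAA, Glu): 1 synonymous substitution.
Total: 3 + 1 + 1 = 5.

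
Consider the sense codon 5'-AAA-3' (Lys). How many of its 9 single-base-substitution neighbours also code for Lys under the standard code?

1

Position 1: none → 0 synonymous.
Position 2: none → 0 synonymous.
Position 3: AAG → 1 synonymous.
Total: 0 + 0 + 1 = 1.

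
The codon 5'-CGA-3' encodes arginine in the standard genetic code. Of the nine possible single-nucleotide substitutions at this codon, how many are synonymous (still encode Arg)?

Position 1: AGA → 1 synonymous.
Position 2: none → 0 synonymous.
Position 3: CGU, CGC, CGG → 3 synonymous.
Total: 1 + 0 + 3 = 4.

4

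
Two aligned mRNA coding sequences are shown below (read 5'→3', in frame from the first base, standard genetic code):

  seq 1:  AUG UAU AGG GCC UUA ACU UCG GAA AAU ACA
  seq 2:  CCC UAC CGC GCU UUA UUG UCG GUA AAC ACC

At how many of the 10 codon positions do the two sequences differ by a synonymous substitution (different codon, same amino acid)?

5

Codon 1: AUG Met / CCC Pro — nonsynonymous.
Codon 2: UAU Tyr / UAC Tyr — synonymous.
Codon 3: AGG Arg / CGC Arg — synonymous.
Codon 4: GCC Ala / GCU Ala — synonymous.
Codon 5: UUA Leu / UUA Leu — identical.
Codon 6: ACU Thr / UUG Leu — nonsynonymous.
Codon 7: UCG Ser / UCG Ser — identical.
Codon 8: GAA Glu / GUA Val — nonsynonymous.
Codon 9: AAU Asn / AAC Asn — synonymous.
Codon 10: ACA Thr / ACC Thr — synonymous.
Synonymous differences: 5.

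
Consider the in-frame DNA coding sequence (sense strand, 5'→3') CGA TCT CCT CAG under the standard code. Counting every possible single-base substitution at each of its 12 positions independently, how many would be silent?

Codon 1 (CGA, Arg): 4 synonymous substitutions.
Codon 2 (TCT, Ser): 3 synonymous substitutions.
Codon 3 (CCT, Pro): 3 synonymous substitutions.
Codon 4 (CAG, Gln): 1 synonymous substitution.
Total: 4 + 3 + 3 + 1 = 11.

11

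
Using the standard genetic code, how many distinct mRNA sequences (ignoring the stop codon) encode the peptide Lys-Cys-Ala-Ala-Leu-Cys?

768

Lys: 2 codons.
Cys: 2 codons.
Ala: 4 codons.
Ala: 4 codons.
Leu: 6 codons.
Cys: 2 codons.
2 × 2 × 4 × 4 × 6 × 2 = 768.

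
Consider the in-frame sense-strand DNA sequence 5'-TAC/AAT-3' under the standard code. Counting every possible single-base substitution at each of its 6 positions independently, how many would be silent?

Codon 1 (TAC, Tyr): 1 synonymous substitution.
Codon 2 (AAT, Asn): 1 synonymous substitution.
Total: 1 + 1 = 2.

2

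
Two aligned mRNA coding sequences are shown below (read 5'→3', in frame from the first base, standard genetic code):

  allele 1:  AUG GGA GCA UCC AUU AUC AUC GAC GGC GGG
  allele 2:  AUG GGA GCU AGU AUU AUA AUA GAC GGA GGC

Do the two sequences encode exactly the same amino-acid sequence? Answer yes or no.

Codon 1: AUG Met / AUG Met — identical.
Codon 2: GGA Gly / GGA Gly — identical.
Codon 3: GCA Ala / GCU Ala — synonymous.
Codon 4: UCC Ser / AGU Ser — synonymous.
Codon 5: AUU Ile / AUU Ile — identical.
Codon 6: AUC Ile / AUA Ile — synonymous.
Codon 7: AUC Ile / AUA Ile — synonymous.
Codon 8: GAC Asp / GAC Asp — identical.
Codon 9: GGC Gly / GGA Gly — synonymous.
Codon 10: GGG Gly / GGC Gly — synonymous.
Nonsynonymous differences: 0 → same protein.

yes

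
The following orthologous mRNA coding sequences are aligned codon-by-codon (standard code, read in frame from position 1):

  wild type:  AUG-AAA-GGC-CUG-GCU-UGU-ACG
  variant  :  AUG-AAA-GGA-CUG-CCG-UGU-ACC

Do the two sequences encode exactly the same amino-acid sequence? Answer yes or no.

Codon 1: AUG Met / AUG Met — identical.
Codon 2: AAA Lys / AAA Lys — identical.
Codon 3: GGC Gly / GGA Gly — synonymous.
Codon 4: CUG Leu / CUG Leu — identical.
Codon 5: GCU Ala / CCG Pro — nonsynonymous.
Codon 6: UGU Cys / UGU Cys — identical.
Codon 7: ACG Thr / ACC Thr — synonymous.
Nonsynonymous differences: 1 → different protein.

no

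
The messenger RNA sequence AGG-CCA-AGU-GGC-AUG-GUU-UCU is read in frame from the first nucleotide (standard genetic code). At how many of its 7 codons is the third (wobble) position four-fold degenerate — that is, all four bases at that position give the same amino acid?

4

Codon 1 AGG (Arg): third position 2-fold.
Codon 2 CCA (Pro): third position 4-fold.
Codon 3 AGU (Ser): third position 2-fold.
Codon 4 GGC (Gly): third position 4-fold.
Codon 5 AUG (Met): third position 1-fold.
Codon 6 GUU (Val): third position 4-fold.
Codon 7 UCU (Ser): third position 4-fold.
Four-fold degenerate third positions: 4.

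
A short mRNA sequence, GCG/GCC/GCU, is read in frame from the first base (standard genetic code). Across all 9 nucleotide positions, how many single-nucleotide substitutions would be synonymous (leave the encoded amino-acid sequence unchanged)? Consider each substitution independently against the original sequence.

9

Codon 1 (GCG, Ala): 3 synonymous substitutions.
Codon 2 (GCC, Ala): 3 synonymous substitutions.
Codon 3 (GCU, Ala): 3 synonymous substitutions.
Total: 3 + 3 + 3 = 9.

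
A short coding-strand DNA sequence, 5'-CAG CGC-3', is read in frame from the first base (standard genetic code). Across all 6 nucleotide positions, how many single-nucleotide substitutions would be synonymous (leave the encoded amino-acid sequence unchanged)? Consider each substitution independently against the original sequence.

Codon 1 (CAG, Gln): 1 synonymous substitution.
Codon 2 (CGC, Arg): 3 synonymous substitutions.
Total: 1 + 3 = 4.

4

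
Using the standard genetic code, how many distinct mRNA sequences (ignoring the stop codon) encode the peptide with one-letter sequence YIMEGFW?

Tyr: 2 codons.
Ile: 3 codons.
Met: 1 codon.
Glu: 2 codons.
Gly: 4 codons.
Phe: 2 codons.
Trp: 1 codon.
2 × 3 × 1 × 2 × 4 × 2 × 1 = 96.

96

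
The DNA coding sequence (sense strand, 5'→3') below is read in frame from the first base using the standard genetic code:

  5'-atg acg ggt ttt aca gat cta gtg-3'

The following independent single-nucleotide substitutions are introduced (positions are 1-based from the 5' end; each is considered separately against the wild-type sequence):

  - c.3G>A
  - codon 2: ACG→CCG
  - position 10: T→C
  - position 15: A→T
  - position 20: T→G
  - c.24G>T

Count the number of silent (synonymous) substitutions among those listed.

Codon 1: ATG (Met) → ATA (Ile) — missense.
Codon 2: ACG (Thr) → CCG (Pro) — missense.
Codon 4: TTT (Phe) → CTT (Leu) — missense.
Codon 5: ACA (Thr) → ACT (Thr) — synonymous.
Codon 7: CTA (Leu) → CGA (Arg) — missense.
Codon 8: GTG (Val) → GTT (Val) — synonymous.
Synonymous: 2 of 6.

2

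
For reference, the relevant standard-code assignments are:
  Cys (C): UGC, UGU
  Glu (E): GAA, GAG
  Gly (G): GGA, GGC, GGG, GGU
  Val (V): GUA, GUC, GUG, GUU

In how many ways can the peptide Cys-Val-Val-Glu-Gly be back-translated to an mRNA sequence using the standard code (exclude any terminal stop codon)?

Cys: 2 codons.
Val: 4 codons.
Val: 4 codons.
Glu: 2 codons.
Gly: 4 codons.
2 × 4 × 4 × 2 × 4 = 256.

256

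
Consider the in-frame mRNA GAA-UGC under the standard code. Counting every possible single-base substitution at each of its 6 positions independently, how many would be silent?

Codon 1 (GAA, Glu): 1 synonymous substitution.
Codon 2 (UGC, Cys): 1 synonymous substitution.
Total: 1 + 1 = 2.

2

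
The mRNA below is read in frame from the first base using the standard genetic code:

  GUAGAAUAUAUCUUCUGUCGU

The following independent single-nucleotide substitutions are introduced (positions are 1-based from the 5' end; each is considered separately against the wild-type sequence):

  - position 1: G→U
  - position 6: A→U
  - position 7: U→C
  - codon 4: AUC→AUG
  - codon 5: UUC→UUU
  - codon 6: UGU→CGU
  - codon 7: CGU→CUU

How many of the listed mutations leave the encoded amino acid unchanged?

1

Codon 1: GUA (Val) → UUA (Leu) — missense.
Codon 2: GAA (Glu) → GAU (Asp) — missense.
Codon 3: UAU (Tyr) → CAU (His) — missense.
Codon 4: AUC (Ile) → AUG (Met) — missense.
Codon 5: UUC (Phe) → UUU (Phe) — synonymous.
Codon 6: UGU (Cys) → CGU (Arg) — missense.
Codon 7: CGU (Arg) → CUU (Leu) — missense.
Synonymous: 1 of 7.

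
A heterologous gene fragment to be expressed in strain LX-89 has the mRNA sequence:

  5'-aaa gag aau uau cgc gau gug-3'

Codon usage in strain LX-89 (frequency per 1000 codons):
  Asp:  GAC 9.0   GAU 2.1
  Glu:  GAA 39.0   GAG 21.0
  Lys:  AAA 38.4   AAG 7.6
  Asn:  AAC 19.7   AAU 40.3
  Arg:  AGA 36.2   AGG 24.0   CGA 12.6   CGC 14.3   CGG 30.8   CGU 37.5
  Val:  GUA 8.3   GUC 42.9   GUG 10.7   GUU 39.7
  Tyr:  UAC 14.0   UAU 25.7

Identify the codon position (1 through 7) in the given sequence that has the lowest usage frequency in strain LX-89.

6

Codon 1 AAA (Lys): 38.4 per 1000.
Codon 2 GAG (Glu): 21.0 per 1000.
Codon 3 AAU (Asn): 40.3 per 1000.
Codon 4 UAU (Tyr): 25.7 per 1000.
Codon 5 CGC (Arg): 14.3 per 1000.
Codon 6 GAU (Asp): 2.1 per 1000.
Codon 7 GUG (Val): 10.7 per 1000.
Lowest frequency is 2.1 at codon 6.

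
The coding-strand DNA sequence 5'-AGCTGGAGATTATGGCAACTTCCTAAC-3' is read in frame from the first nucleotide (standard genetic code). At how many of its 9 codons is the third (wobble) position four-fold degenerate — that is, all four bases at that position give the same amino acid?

Codon 1 AGC (Ser): third position 2-fold.
Codon 2 TGG (Trp): third position 1-fold.
Codon 3 AGA (Arg): third position 2-fold.
Codon 4 TTA (Leu): third position 2-fold.
Codon 5 TGG (Trp): third position 1-fold.
Codon 6 CAA (Gln): third position 2-fold.
Codon 7 CTT (Leu): third position 4-fold.
Codon 8 CCT (Pro): third position 4-fold.
Codon 9 AAC (Asn): third position 2-fold.
Four-fold degenerate third positions: 2.

2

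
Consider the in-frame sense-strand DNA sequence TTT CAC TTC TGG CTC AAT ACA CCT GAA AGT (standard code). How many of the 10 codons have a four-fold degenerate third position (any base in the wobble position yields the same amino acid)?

3

Codon 1 TTT (Phe): third position 2-fold.
Codon 2 CAC (His): third position 2-fold.
Codon 3 TTC (Phe): third position 2-fold.
Codon 4 TGG (Trp): third position 1-fold.
Codon 5 CTC (Leu): third position 4-fold.
Codon 6 AAT (Asn): third position 2-fold.
Codon 7 ACA (Thr): third position 4-fold.
Codon 8 CCT (Pro): third position 4-fold.
Codon 9 GAA (Glu): third position 2-fold.
Codon 10 AGT (Ser): third position 2-fold.
Four-fold degenerate third positions: 3.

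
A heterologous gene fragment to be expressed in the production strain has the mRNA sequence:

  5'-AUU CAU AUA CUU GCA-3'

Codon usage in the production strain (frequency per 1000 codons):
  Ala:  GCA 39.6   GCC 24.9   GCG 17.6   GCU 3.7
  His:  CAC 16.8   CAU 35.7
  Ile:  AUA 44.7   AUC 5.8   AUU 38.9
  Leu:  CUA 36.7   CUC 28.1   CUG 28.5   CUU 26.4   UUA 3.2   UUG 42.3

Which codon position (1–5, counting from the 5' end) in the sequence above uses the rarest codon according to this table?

Codon 1 AUU (Ile): 38.9 per 1000.
Codon 2 CAU (His): 35.7 per 1000.
Codon 3 AUA (Ile): 44.7 per 1000.
Codon 4 CUU (Leu): 26.4 per 1000.
Codon 5 GCA (Ala): 39.6 per 1000.
Lowest frequency is 26.4 at codon 4.

4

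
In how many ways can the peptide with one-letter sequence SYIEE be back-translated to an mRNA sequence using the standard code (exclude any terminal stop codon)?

144

Ser: 6 codons.
Tyr: 2 codons.
Ile: 3 codons.
Glu: 2 codons.
Glu: 2 codons.
6 × 2 × 3 × 2 × 2 = 144.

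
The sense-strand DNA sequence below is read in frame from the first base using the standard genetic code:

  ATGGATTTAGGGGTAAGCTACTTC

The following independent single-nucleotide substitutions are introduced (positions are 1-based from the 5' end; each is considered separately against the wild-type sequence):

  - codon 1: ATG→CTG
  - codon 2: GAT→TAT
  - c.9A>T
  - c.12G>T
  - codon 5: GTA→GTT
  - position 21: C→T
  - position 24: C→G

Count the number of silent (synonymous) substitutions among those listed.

3

Codon 1: ATG (Met) → CTG (Leu) — missense.
Codon 2: GAT (Asp) → TAT (Tyr) — missense.
Codon 3: TTA (Leu) → TTT (Phe) — missense.
Codon 4: GGG (Gly) → GGT (Gly) — synonymous.
Codon 5: GTA (Val) → GTT (Val) — synonymous.
Codon 7: TAC (Tyr) → TAT (Tyr) — synonymous.
Codon 8: TTC (Phe) → TTG (Leu) — missense.
Synonymous: 3 of 7.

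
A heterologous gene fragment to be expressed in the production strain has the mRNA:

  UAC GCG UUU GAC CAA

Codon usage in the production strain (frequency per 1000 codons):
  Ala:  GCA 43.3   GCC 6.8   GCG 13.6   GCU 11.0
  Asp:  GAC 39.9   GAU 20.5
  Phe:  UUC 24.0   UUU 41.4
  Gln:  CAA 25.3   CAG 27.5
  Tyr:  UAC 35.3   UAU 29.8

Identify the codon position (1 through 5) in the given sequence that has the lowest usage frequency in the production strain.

2

Codon 1 UAC (Tyr): 35.3 per 1000.
Codon 2 GCG (Ala): 13.6 per 1000.
Codon 3 UUU (Phe): 41.4 per 1000.
Codon 4 GAC (Asp): 39.9 per 1000.
Codon 5 CAA (Gln): 25.3 per 1000.
Lowest frequency is 13.6 at codon 2.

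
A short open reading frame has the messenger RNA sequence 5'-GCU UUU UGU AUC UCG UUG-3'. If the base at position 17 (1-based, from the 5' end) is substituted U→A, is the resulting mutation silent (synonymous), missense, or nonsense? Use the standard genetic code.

nonsense

Position 17 falls in codon 6: UUG → Leu.
After the substitution the codon is UAG → Stop.
The new codon is a stop codon, so this is a nonsense mutation.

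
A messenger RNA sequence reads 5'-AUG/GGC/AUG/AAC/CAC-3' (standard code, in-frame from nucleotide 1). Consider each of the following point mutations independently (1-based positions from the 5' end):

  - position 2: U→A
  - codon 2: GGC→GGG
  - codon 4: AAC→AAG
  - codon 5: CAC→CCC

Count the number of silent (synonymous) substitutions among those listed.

Codon 1: AUG (Met) → AAG (Lys) — missense.
Codon 2: GGC (Gly) → GGG (Gly) — synonymous.
Codon 4: AAC (Asn) → AAG (Lys) — missense.
Codon 5: CAC (His) → CCC (Pro) — missense.
Synonymous: 1 of 4.

1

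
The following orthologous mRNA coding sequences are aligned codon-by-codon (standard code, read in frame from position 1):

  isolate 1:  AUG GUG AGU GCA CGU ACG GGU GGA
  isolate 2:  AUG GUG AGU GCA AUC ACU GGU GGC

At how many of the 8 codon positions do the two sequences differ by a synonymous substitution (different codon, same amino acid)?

2

Codon 1: AUG Met / AUG Met — identical.
Codon 2: GUG Val / GUG Val — identical.
Codon 3: AGU Ser / AGU Ser — identical.
Codon 4: GCA Ala / GCA Ala — identical.
Codon 5: CGU Arg / AUC Ile — nonsynonymous.
Codon 6: ACG Thr / ACU Thr — synonymous.
Codon 7: GGU Gly / GGU Gly — identical.
Codon 8: GGA Gly / GGC Gly — synonymous.
Synonymous differences: 2.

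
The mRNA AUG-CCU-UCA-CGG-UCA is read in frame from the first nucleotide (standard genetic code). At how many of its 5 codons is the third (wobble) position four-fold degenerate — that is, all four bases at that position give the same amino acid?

4

Codon 1 AUG (Met): third position 1-fold.
Codon 2 CCU (Pro): third position 4-fold.
Codon 3 UCA (Ser): third position 4-fold.
Codon 4 CGG (Arg): third position 4-fold.
Codon 5 UCA (Ser): third position 4-fold.
Four-fold degenerate third positions: 4.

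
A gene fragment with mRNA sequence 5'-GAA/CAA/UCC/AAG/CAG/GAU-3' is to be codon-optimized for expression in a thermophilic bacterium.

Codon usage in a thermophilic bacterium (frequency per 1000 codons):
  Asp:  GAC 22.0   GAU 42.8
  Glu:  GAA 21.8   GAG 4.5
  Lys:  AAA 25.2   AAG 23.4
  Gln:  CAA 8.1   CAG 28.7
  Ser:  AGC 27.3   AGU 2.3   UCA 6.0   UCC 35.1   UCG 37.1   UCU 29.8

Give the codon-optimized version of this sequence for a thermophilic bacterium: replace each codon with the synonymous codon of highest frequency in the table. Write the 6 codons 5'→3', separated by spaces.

Codon 1 (Glu): best is GAA at 21.8.
Codon 2 (Gln): best is CAG at 28.7.
Codon 3 (Ser): best is UCG at 37.1.
Codon 4 (Lys): best is AAA at 25.2.
Codon 5 (Gln): best is CAG at 28.7.
Codon 6 (Asp): best is GAU at 42.8.

GAA CAG UCG AAA CAG GAU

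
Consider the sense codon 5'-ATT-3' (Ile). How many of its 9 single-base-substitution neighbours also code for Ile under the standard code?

2

Position 1: none → 0 synonymous.
Position 2: none → 0 synonymous.
Position 3: ATC, ATA → 2 synonymous.
Total: 0 + 0 + 2 = 2.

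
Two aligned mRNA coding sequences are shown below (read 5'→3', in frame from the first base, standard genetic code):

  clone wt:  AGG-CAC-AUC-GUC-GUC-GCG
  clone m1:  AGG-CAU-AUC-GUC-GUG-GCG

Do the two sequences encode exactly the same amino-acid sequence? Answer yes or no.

Codon 1: AGG Arg / AGG Arg — identical.
Codon 2: CAC His / CAU His — synonymous.
Codon 3: AUC Ile / AUC Ile — identical.
Codon 4: GUC Val / GUC Val — identical.
Codon 5: GUC Val / GUG Val — synonymous.
Codon 6: GCG Ala / GCG Ala — identical.
Nonsynonymous differences: 0 → same protein.

yes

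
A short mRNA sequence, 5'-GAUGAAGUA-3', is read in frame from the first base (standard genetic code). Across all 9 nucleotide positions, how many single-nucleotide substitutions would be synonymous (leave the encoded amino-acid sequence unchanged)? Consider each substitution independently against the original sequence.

5

Codon 1 (GAU, Asp): 1 synonymous substitution.
Codon 2 (GAA, Glu): 1 synonymous substitution.
Codon 3 (GUA, Val): 3 synonymous substitutions.
Total: 1 + 1 + 3 = 5.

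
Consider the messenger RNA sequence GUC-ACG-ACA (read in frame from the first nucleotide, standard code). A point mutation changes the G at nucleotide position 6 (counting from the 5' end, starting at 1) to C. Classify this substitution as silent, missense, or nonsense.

Position 6 falls in codon 2: ACG → Thr.
After the substitution the codon is ACC → Thr.
Both encode Thr, so the change is synonymous.

silent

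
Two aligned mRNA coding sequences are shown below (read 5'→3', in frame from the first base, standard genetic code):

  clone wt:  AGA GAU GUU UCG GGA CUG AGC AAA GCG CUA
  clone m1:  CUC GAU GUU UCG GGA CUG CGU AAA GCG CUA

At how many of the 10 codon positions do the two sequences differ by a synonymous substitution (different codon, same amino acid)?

0

Codon 1: AGA Arg / CUC Leu — nonsynonymous.
Codon 2: GAU Asp / GAU Asp — identical.
Codon 3: GUU Val / GUU Val — identical.
Codon 4: UCG Ser / UCG Ser — identical.
Codon 5: GGA Gly / GGA Gly — identical.
Codon 6: CUG Leu / CUG Leu — identical.
Codon 7: AGC Ser / CGU Arg — nonsynonymous.
Codon 8: AAA Lys / AAA Lys — identical.
Codon 9: GCG Ala / GCG Ala — identical.
Codon 10: CUA Leu / CUA Leu — identical.
Synonymous differences: 0.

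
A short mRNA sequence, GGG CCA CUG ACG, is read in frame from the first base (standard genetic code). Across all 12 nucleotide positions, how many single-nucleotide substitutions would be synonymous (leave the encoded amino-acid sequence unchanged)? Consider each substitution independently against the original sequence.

Codon 1 (GGG, Gly): 3 synonymous substitutions.
Codon 2 (CCA, Pro): 3 synonymous substitutions.
Codon 3 (CUG, Leu): 4 synonymous substitutions.
Codon 4 (ACG, Thr): 3 synonymous substitutions.
Total: 3 + 3 + 4 + 3 = 13.

13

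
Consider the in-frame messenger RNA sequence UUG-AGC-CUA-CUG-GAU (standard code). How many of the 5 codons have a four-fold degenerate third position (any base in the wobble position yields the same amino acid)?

Codon 1 UUG (Leu): third position 2-fold.
Codon 2 AGC (Ser): third position 2-fold.
Codon 3 CUA (Leu): third position 4-fold.
Codon 4 CUG (Leu): third position 4-fold.
Codon 5 GAU (Asp): third position 2-fold.
Four-fold degenerate third positions: 2.

2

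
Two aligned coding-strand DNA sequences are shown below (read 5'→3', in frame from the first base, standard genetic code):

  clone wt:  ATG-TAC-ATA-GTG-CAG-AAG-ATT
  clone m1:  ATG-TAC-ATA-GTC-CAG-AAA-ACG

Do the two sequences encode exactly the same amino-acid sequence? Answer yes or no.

no

Codon 1: ATG Met / ATG Met — identical.
Codon 2: TAC Tyr / TAC Tyr — identical.
Codon 3: ATA Ile / ATA Ile — identical.
Codon 4: GTG Val / GTC Val — synonymous.
Codon 5: CAG Gln / CAG Gln — identical.
Codon 6: AAG Lys / AAA Lys — synonymous.
Codon 7: ATT Ile / ACG Thr — nonsynonymous.
Nonsynonymous differences: 1 → different protein.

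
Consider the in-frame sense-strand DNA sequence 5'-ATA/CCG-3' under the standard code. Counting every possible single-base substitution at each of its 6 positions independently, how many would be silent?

Codon 1 (ATA, Ile): 2 synonymous substitutions.
Codon 2 (CCG, Pro): 3 synonymous substitutions.
Total: 2 + 3 = 5.

5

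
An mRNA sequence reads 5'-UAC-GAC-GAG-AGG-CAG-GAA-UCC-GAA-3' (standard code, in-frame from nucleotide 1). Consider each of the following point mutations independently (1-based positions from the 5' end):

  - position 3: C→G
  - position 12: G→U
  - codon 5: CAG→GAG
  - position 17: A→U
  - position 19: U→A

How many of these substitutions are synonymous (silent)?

Codon 1: UAC (Tyr) → UAG (Stop) — nonsense.
Codon 4: AGG (Arg) → AGU (Ser) — missense.
Codon 5: CAG (Gln) → GAG (Glu) — missense.
Codon 6: GAA (Glu) → GUA (Val) — missense.
Codon 7: UCC (Ser) → ACC (Thr) — missense.
Synonymous: 0 of 5.

0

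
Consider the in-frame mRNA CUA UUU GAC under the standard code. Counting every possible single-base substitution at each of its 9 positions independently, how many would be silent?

6

Codon 1 (CUA, Leu): 4 synonymous substitutions.
Codon 2 (UUU, Phe): 1 synonymous substitution.
Codon 3 (GAC, Asp): 1 synonymous substitution.
Total: 4 + 1 + 1 = 6.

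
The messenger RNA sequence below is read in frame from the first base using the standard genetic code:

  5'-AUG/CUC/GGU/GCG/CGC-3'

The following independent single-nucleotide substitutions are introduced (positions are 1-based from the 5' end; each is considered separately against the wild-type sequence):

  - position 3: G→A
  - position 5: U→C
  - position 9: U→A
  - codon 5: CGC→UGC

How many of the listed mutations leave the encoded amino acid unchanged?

Codon 1: AUG (Met) → AUA (Ile) — missense.
Codon 2: CUC (Leu) → CCC (Pro) — missense.
Codon 3: GGU (Gly) → GGA (Gly) — synonymous.
Codon 5: CGC (Arg) → UGC (Cys) — missense.
Synonymous: 1 of 4.

1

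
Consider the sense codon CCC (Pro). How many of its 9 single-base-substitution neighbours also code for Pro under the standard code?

Position 1: none → 0 synonymous.
Position 2: none → 0 synonymous.
Position 3: CCU, CCA, CCG → 3 synonymous.
Total: 0 + 0 + 3 = 3.

3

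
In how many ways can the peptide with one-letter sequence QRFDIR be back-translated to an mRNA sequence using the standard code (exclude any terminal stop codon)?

864

Gln: 2 codons.
Arg: 6 codons.
Phe: 2 codons.
Asp: 2 codons.
Ile: 3 codons.
Arg: 6 codons.
2 × 6 × 2 × 2 × 3 × 6 = 864.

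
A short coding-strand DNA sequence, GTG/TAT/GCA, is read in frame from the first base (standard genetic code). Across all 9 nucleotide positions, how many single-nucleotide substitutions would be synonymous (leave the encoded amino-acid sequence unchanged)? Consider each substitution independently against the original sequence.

7

Codon 1 (GTG, Val): 3 synonymous substitutions.
Codon 2 (TAT, Tyr): 1 synonymous substitution.
Codon 3 (GCA, Ala): 3 synonymous substitutions.
Total: 3 + 1 + 3 = 7.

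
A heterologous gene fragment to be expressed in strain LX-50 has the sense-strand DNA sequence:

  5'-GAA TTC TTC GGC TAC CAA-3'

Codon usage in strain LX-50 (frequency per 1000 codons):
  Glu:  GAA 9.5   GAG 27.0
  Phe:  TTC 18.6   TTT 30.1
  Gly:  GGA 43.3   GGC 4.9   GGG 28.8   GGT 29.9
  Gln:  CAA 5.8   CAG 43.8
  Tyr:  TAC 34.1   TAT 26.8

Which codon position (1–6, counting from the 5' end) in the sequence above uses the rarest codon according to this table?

Codon 1 GAA (Glu): 9.5 per 1000.
Codon 2 TTC (Phe): 18.6 per 1000.
Codon 3 TTC (Phe): 18.6 per 1000.
Codon 4 GGC (Gly): 4.9 per 1000.
Codon 5 TAC (Tyr): 34.1 per 1000.
Codon 6 CAA (Gln): 5.8 per 1000.
Lowest frequency is 4.9 at codon 4.

4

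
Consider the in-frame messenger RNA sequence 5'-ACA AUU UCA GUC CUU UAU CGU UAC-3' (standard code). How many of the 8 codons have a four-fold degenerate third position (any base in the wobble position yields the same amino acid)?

5

Codon 1 ACA (Thr): third position 4-fold.
Codon 2 AUU (Ile): third position 3-fold.
Codon 3 UCA (Ser): third position 4-fold.
Codon 4 GUC (Val): third position 4-fold.
Codon 5 CUU (Leu): third position 4-fold.
Codon 6 UAU (Tyr): third position 2-fold.
Codon 7 CGU (Arg): third position 4-fold.
Codon 8 UAC (Tyr): third position 2-fold.
Four-fold degenerate third positions: 5.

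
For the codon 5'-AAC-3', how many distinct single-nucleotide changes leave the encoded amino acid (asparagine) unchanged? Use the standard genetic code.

1

Position 1: none → 0 synonymous.
Position 2: none → 0 synonymous.
Position 3: AAU → 1 synonymous.
Total: 0 + 0 + 1 = 1.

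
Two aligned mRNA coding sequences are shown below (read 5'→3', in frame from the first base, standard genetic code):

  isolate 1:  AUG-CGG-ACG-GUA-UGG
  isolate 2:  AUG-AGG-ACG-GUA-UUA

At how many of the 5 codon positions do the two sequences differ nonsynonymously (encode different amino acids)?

Codon 1: AUG Met / AUG Met — identical.
Codon 2: CGG Arg / AGG Arg — synonymous.
Codon 3: ACG Thr / ACG Thr — identical.
Codon 4: GUA Val / GUA Val — identical.
Codon 5: UGG Trp / UUA Leu — nonsynonymous.
Nonsynonymous differences: 1.

1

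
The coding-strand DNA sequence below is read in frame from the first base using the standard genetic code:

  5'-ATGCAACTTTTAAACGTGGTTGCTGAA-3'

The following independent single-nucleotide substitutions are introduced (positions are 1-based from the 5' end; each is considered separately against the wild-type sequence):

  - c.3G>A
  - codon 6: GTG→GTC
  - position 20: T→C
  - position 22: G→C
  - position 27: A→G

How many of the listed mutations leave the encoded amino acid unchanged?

Codon 1: ATG (Met) → ATA (Ile) — missense.
Codon 6: GTG (Val) → GTC (Val) — synonymous.
Codon 7: GTT (Val) → GCT (Ala) — missense.
Codon 8: GCT (Ala) → CCT (Pro) — missense.
Codon 9: GAA (Glu) → GAG (Glu) — synonymous.
Synonymous: 2 of 5.

2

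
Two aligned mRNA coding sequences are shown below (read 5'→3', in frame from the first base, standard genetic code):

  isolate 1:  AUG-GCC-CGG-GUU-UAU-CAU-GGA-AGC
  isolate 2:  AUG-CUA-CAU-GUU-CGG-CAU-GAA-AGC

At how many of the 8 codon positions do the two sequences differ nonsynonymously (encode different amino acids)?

Codon 1: AUG Met / AUG Met — identical.
Codon 2: GCC Ala / CUA Leu — nonsynonymous.
Codon 3: CGG Arg / CAU His — nonsynonymous.
Codon 4: GUU Val / GUU Val — identical.
Codon 5: UAU Tyr / CGG Arg — nonsynonymous.
Codon 6: CAU His / CAU His — identical.
Codon 7: GGA Gly / GAA Glu — nonsynonymous.
Codon 8: AGC Ser / AGC Ser — identical.
Nonsynonymous differences: 4.

4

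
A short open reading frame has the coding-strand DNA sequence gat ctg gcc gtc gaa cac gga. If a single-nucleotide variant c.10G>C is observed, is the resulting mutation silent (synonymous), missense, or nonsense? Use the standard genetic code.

Position 10 falls in codon 4: GTC → Val.
After the substitution the codon is CTC → Leu.
Val ≠ Leu, so this is a missense mutation.

missense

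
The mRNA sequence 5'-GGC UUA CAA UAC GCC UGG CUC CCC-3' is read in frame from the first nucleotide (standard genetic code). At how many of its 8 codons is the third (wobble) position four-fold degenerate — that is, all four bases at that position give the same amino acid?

Codon 1 GGC (Gly): third position 4-fold.
Codon 2 UUA (Leu): third position 2-fold.
Codon 3 CAA (Gln): third position 2-fold.
Codon 4 UAC (Tyr): third position 2-fold.
Codon 5 GCC (Ala): third position 4-fold.
Codon 6 UGG (Trp): third position 1-fold.
Codon 7 CUC (Leu): third position 4-fold.
Codon 8 CCC (Pro): third position 4-fold.
Four-fold degenerate third positions: 4.

4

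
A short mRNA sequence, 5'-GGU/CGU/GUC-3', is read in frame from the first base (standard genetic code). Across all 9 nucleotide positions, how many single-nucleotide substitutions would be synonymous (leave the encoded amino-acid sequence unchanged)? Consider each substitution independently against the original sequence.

Codon 1 (GGU, Gly): 3 synonymous substitutions.
Codon 2 (CGU, Arg): 3 synonymous substitutions.
Codon 3 (GUC, Val): 3 synonymous substitutions.
Total: 3 + 3 + 3 = 9.

9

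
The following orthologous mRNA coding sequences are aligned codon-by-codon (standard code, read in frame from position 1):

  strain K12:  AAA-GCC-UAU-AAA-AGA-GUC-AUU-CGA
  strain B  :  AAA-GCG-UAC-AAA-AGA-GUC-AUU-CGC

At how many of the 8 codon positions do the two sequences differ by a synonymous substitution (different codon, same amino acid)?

Codon 1: AAA Lys / AAA Lys — identical.
Codon 2: GCC Ala / GCG Ala — synonymous.
Codon 3: UAU Tyr / UAC Tyr — synonymous.
Codon 4: AAA Lys / AAA Lys — identical.
Codon 5: AGA Arg / AGA Arg — identical.
Codon 6: GUC Val / GUC Val — identical.
Codon 7: AUU Ile / AUU Ile — identical.
Codon 8: CGA Arg / CGC Arg — synonymous.
Synonymous differences: 3.

3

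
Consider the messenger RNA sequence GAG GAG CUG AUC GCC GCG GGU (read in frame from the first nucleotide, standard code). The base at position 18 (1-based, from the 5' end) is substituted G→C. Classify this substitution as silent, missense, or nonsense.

Position 18 falls in codon 6: GCG → Ala.
After the substitution the codon is GCC → Ala.
Both encode Ala, so the change is synonymous.

silent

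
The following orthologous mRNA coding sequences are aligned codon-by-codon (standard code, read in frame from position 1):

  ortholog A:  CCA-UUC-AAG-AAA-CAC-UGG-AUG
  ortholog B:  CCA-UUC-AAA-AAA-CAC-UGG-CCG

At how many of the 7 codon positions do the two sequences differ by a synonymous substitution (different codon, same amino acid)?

Codon 1: CCA Pro / CCA Pro — identical.
Codon 2: UUC Phe / UUC Phe — identical.
Codon 3: AAG Lys / AAA Lys — synonymous.
Codon 4: AAA Lys / AAA Lys — identical.
Codon 5: CAC His / CAC His — identical.
Codon 6: UGG Trp / UGG Trp — identical.
Codon 7: AUG Met / CCG Pro — nonsynonymous.
Synonymous differences: 1.

1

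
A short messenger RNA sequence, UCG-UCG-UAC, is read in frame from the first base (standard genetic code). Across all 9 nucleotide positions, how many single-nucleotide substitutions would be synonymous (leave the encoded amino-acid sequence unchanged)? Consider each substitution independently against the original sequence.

7

Codon 1 (UCG, Ser): 3 synonymous substitutions.
Codon 2 (UCG, Ser): 3 synonymous substitutions.
Codon 3 (UAC, Tyr): 1 synonymous substitution.
Total: 3 + 3 + 1 = 7.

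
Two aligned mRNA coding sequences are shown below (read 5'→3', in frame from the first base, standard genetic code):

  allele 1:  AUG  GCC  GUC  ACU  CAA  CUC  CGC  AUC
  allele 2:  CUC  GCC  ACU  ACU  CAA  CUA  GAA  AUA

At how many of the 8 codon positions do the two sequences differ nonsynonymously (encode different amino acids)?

3

Codon 1: AUG Met / CUC Leu — nonsynonymous.
Codon 2: GCC Ala / GCC Ala — identical.
Codon 3: GUC Val / ACU Thr — nonsynonymous.
Codon 4: ACU Thr / ACU Thr — identical.
Codon 5: CAA Gln / CAA Gln — identical.
Codon 6: CUC Leu / CUA Leu — synonymous.
Codon 7: CGC Arg / GAA Glu — nonsynonymous.
Codon 8: AUC Ile / AUA Ile — synonymous.
Nonsynonymous differences: 3.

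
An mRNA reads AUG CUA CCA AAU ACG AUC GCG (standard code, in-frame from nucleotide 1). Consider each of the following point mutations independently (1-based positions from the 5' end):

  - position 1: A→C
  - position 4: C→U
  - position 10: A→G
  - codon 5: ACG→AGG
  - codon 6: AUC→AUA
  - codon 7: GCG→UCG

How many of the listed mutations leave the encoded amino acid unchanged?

Codon 1: AUG (Met) → CUG (Leu) — missense.
Codon 2: CUA (Leu) → UUA (Leu) — synonymous.
Codon 4: AAU (Asn) → GAU (Asp) — missense.
Codon 5: ACG (Thr) → AGG (Arg) — missense.
Codon 6: AUC (Ile) → AUA (Ile) — synonymous.
Codon 7: GCG (Ala) → UCG (Ser) — missense.
Synonymous: 2 of 6.

2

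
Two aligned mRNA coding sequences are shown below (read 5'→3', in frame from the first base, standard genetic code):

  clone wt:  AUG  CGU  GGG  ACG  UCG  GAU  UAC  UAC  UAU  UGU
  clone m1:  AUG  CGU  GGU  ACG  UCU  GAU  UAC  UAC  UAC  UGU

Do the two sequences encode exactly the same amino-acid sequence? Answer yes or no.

yes

Codon 1: AUG Met / AUG Met — identical.
Codon 2: CGU Arg / CGU Arg — identical.
Codon 3: GGG Gly / GGU Gly — synonymous.
Codon 4: ACG Thr / ACG Thr — identical.
Codon 5: UCG Ser / UCU Ser — synonymous.
Codon 6: GAU Asp / GAU Asp — identical.
Codon 7: UAC Tyr / UAC Tyr — identical.
Codon 8: UAC Tyr / UAC Tyr — identical.
Codon 9: UAU Tyr / UAC Tyr — synonymous.
Codon 10: UGU Cys / UGU Cys — identical.
Nonsynonymous differences: 0 → same protein.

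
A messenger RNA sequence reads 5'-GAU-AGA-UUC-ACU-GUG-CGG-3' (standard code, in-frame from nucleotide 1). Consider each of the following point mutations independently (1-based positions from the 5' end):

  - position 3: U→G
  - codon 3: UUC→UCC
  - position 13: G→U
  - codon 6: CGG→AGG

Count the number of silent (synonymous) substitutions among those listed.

Codon 1: GAU (Asp) → GAG (Glu) — missense.
Codon 3: UUC (Phe) → UCC (Ser) — missense.
Codon 5: GUG (Val) → UUG (Leu) — missense.
Codon 6: CGG (Arg) → AGG (Arg) — synonymous.
Synonymous: 1 of 4.

1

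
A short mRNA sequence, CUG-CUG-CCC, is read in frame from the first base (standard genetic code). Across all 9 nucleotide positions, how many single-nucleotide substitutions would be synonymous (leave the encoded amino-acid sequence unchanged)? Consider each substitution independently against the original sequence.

Codon 1 (CUG, Leu): 4 synonymous substitutions.
Codon 2 (CUG, Leu): 4 synonymous substitutions.
Codon 3 (CCC, Pro): 3 synonymous substitutions.
Total: 4 + 4 + 3 = 11.

11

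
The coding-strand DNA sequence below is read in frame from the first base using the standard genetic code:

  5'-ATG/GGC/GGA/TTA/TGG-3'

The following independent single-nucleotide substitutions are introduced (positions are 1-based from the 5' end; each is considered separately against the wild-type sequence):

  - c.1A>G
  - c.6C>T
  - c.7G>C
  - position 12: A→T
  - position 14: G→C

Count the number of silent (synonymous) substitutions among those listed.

Codon 1: ATG (Met) → GTG (Val) — missense.
Codon 2: GGC (Gly) → GGT (Gly) — synonymous.
Codon 3: GGA (Gly) → CGA (Arg) — missense.
Codon 4: TTA (Leu) → TTT (Phe) — missense.
Codon 5: TGG (Trp) → TCG (Ser) — missense.
Synonymous: 1 of 5.

1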